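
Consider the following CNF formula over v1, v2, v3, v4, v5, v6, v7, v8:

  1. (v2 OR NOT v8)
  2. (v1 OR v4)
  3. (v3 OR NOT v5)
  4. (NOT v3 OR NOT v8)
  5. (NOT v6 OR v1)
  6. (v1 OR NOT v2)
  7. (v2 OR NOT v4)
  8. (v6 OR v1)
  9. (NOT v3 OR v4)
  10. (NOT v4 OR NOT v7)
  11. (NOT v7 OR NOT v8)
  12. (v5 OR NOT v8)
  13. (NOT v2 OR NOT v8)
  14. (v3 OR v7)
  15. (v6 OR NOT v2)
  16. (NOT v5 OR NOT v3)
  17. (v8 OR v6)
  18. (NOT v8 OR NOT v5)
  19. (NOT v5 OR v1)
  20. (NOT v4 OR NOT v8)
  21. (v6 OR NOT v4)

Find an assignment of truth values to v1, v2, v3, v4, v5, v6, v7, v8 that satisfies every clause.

v1 = 1, v2 = 1, v3 = 0, v4 = 0, v5 = 0, v6 = 1, v7 = 1, v8 = 0

Check each clause:
  1. (NOT v8 OR v2) — NOT v8 is true.
  2. (v4 OR v1) — v1 is true.
  3. (NOT v5 OR v3) — NOT v5 is true.
  4. (NOT v8 OR NOT v3) — NOT v8 is true.
  5. (NOT v6 OR v1) — v1 is true.
  6. (NOT v2 OR v1) — v1 is true.
  7. (v2 OR NOT v4) — v2 is true.
  8. (v1 OR v6) — v1 is true.
  9. (v4 OR NOT v3) — NOT v3 is true.
  10. (NOT v4 OR NOT v7) — NOT v4 is true.
  11. (NOT v7 OR NOT v8) — NOT v8 is true.
  12. (v5 OR NOT v8) — NOT v8 is true.
  13. (NOT v8 OR NOT v2) — NOT v8 is true.
  14. (v7 OR v3) — v7 is true.
  15. (NOT v2 OR v6) — v6 is true.
  16. (NOT v3 OR NOT v5) — NOT v5 is true.
  17. (v8 OR v6) — v6 is true.
  18. (NOT v8 OR NOT v5) — NOT v8 is true.
  19. (v1 OR NOT v5) — v1 is true.
  20. (NOT v4 OR NOT v8) — NOT v8 is true.
  21. (NOT v4 OR v6) — NOT v4 is true.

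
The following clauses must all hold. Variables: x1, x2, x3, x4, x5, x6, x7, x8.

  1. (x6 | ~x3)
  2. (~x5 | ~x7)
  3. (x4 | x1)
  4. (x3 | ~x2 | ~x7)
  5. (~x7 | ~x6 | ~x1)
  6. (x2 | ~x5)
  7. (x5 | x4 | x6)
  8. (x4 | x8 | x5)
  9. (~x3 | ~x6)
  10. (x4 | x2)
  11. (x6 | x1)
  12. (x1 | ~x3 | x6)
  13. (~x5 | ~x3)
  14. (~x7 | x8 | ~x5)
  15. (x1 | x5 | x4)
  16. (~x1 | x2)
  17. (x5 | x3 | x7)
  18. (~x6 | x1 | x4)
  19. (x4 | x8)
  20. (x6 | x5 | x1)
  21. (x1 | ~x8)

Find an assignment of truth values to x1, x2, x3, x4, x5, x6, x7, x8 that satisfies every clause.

x4 occurs only positively in the remaining clauses — set x4 = True.
Branch on x1: take x1 = True.
  then x2 is forced to True.
Branch on x3: take x3 = False.
  then x7 is forced to False.
  then x5 is forced to True.
x6, x8 are now unconstrained; take x6 = True, x8 = True.

x1=1, x2=1, x3=0, x4=1, x5=1, x6=1, x7=0, x8=1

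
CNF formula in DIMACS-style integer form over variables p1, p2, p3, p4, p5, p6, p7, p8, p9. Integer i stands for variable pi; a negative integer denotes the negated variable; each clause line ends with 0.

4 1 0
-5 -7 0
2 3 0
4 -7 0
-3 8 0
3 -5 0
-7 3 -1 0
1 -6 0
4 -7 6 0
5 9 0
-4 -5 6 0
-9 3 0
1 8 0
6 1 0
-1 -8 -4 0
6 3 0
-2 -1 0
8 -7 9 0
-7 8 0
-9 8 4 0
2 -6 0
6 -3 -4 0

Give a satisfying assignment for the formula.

p1=True  p2=False  p3=True  p4=False  p5=True  p6=False  p7=False  p8=True  p9=False

Pure literal: p7 appears only negated; assign p7 = False.
Branch on p1: take p1 = True.
  then p2 is forced to False.
  then p3 is forced to True.
  then p8 is forced to True.
  then p4 is forced to False.
  then p6 is forced to False.
For the remaining variables, p5 = True, p9 = False works.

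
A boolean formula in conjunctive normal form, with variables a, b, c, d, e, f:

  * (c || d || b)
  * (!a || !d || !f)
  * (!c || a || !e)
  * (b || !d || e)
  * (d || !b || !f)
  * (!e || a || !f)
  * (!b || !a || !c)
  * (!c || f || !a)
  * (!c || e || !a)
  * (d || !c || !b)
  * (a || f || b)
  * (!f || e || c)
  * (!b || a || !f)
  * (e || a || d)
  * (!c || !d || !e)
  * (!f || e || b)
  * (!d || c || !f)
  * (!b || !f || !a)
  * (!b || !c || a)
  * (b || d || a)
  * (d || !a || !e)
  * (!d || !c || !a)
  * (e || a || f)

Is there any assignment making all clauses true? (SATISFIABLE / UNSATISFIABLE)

Branch on a: take a = True.
Branch on b: take b = True.
  then c is forced to False.
  then f is forced to False.
For the remaining variables, d = True, e = False works.
So a=True, b=True, c=False, d=True, e=False, f=False is a satisfying assignment.

SATISFIABLE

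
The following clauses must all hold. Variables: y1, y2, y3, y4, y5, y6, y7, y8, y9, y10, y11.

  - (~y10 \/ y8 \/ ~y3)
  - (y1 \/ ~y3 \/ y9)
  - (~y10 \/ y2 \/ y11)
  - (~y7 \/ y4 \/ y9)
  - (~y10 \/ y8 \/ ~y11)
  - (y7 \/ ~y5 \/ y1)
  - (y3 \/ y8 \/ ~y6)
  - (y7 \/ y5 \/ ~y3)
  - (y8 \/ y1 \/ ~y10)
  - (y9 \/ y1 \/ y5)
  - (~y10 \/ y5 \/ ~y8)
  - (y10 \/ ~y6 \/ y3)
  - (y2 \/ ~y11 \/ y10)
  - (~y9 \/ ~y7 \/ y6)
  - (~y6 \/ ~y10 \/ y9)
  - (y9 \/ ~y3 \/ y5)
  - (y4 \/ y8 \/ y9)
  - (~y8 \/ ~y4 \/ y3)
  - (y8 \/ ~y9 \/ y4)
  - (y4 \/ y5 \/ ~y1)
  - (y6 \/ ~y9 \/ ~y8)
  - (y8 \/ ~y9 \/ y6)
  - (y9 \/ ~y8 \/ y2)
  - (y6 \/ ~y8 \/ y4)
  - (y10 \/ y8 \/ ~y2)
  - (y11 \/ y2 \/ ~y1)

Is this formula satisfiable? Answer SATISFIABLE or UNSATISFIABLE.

SATISFIABLE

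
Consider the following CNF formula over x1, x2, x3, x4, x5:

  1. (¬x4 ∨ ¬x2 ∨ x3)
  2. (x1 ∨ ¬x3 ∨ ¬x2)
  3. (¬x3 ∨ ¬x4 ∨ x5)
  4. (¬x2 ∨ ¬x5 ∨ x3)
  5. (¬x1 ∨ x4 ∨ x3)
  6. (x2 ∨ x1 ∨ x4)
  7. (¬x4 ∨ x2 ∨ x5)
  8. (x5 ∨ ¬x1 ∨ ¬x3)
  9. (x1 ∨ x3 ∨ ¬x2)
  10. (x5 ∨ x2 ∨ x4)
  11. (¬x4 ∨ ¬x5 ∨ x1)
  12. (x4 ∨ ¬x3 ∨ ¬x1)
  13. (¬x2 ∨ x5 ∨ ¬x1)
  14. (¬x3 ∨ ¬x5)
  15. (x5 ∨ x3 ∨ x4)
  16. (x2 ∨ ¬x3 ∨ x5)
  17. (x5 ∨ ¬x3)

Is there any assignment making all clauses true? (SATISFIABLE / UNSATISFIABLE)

SATISFIABLE

Set x1 = True and propagate.
For the remaining variables, x2 = False, x3 = False, x4 = True, x5 = True works.
So x1 = True, x2 = False, x3 = False, x4 = True, x5 = True is a satisfying assignment.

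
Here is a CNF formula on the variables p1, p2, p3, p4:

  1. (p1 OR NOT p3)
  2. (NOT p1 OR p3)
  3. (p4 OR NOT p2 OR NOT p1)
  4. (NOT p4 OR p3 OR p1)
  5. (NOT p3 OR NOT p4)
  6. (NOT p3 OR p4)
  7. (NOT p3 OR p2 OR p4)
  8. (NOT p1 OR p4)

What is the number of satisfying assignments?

2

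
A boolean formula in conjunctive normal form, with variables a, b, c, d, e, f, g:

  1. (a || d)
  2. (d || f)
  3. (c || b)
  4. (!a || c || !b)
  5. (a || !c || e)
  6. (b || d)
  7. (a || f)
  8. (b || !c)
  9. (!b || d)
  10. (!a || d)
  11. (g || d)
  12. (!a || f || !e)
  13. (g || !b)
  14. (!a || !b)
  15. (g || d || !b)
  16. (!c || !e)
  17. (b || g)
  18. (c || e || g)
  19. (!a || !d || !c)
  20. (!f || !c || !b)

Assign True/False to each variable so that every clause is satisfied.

Pure literal: g appears only positively; assign g = True.
Try a = False.
  then d is forced to True.
  then f is forced to True.
Set b = True and propagate.
  then c is forced to False.
e is now unconstrained; take e = False.
Check each clause:
  1. (d || a) — d is true.
  2. (d || f) — d is true.
  3. (c || b) — b is true.
  4. (!a || !b || c) — !a is true.
  5. (a || e || !c) — !c is true.
  6. (d || b) — b is true.
  7. (a || f) — f is true.
  8. (!c || b) — b is true.
  9. (!b || d) — d is true.
  10. (d || !a) — d is true.
  11. (g || d) — d is true.
  12. (f || !a || !e) — !e is true.
  13. (!b || g) — g is true.
  14. (!b || !a) — !a is true.
  15. (g || !b || d) — d is true.
  16. (!e || !c) — !e is true.
  17. (b || g) — b is true.
  18. (e || g || c) — g is true.
  19. (!c || !d || !a) — !c is true.
  20. (!b || !f || !c) — !c is true.

a=False, b=True, c=False, d=True, e=False, f=True, g=True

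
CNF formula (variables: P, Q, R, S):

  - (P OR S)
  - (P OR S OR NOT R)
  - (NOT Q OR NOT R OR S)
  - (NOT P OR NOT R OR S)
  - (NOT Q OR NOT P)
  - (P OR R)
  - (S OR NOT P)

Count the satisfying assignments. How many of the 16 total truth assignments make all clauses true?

4

Satisfying assignments:
  P=0 Q=0 R=1 S=1
  P=0 Q=1 R=1 S=1
  P=1 Q=0 R=0 S=1
  P=1 Q=0 R=1 S=1
That's 4 in total.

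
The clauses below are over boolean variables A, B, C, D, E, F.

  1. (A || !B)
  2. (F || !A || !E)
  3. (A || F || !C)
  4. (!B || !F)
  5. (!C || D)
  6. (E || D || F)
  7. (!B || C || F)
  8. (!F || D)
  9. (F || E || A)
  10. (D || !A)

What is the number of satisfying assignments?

13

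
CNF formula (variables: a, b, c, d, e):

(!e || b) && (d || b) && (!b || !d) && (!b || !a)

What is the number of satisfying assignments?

Split on b, then d.
  b=T, d=T: a clause becomes empty — 0.
  b=T, d=F: remaining (a,c,e) ∈ {(F,F,F); (F,F,T); (F,T,F); (F,T,T)} — 4.
  b=F, d=T: remaining (a,c,e) ∈ {(F,F,F); (F,T,F); (T,F,F); (T,T,F)} — 4.
  b=F, d=F: a clause becomes empty — 0.
Total: 0 + 4 + 4 + 0 = 8.

8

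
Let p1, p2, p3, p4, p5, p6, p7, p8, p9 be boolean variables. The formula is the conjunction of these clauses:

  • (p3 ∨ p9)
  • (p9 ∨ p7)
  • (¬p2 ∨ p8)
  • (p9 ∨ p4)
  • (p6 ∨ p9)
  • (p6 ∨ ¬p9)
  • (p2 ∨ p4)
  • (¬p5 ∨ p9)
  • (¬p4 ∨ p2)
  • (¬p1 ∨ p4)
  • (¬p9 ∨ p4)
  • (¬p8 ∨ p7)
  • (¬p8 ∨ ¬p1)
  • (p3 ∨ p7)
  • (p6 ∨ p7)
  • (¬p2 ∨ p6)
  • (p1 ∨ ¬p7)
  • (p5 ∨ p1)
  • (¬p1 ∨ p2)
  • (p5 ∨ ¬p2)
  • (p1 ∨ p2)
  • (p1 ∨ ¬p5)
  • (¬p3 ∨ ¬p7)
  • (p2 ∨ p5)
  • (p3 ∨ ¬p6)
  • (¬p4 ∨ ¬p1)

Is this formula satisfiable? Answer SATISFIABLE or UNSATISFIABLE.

UNSATISFIABLE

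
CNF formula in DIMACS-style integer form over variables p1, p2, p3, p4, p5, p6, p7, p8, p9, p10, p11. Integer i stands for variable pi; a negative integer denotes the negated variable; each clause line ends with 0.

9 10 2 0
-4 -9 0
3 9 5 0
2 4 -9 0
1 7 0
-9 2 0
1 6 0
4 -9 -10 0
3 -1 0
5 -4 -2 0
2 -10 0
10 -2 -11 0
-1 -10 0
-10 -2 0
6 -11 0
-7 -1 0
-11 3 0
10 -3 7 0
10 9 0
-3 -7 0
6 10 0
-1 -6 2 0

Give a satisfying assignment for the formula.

p1 = 0  p2 = 1  p3 = 0  p4 = 0  p5 = 0  p6 = 1  p7 = 1  p8 = 0  p9 = 1  p10 = 0  p11 = 0

p11 occurs only negated in the remaining clauses — set p11 = False.
Branch on p1: take p1 = False.
  then p7 is forced to True.
  then p6 is forced to True.
  then p3 is forced to False.
The remaining clauses are satisfied by p2 = True, p4 = False, p5 = False, p8 = False, p9 = True, p10 = False.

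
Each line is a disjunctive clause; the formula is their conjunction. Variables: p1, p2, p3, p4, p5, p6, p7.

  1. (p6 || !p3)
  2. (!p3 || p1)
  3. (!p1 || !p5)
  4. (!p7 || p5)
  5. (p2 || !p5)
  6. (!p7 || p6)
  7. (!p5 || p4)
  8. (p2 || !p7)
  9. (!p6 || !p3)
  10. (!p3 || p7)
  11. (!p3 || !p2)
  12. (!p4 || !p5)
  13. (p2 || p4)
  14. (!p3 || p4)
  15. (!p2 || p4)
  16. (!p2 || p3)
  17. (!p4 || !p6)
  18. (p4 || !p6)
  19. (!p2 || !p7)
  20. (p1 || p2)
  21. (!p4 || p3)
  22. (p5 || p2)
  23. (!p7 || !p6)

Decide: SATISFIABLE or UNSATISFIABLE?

UNSATISFIABLE

p2 = True:
  propagation gives p3=False; an empty clause results — contradiction.
p2 = False:
  propagation gives p5=False; an empty clause results — contradiction.
Every branch closes, so no satisfying assignment exists.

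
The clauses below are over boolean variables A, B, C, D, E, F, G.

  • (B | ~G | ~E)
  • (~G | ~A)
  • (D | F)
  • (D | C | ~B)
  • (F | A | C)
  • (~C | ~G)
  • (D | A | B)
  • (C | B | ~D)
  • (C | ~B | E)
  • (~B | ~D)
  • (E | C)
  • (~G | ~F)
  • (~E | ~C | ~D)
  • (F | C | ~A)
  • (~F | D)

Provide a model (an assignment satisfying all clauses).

A=1  B=0  C=1  D=1  E=0  F=0  G=0

G occurs only negated in the remaining clauses — set G = False.
Set A = True and propagate.
Try B = False.
The remaining clauses are satisfied by C = True, D = True, E = False, F = False.
Every clause has at least one true literal under this assignment.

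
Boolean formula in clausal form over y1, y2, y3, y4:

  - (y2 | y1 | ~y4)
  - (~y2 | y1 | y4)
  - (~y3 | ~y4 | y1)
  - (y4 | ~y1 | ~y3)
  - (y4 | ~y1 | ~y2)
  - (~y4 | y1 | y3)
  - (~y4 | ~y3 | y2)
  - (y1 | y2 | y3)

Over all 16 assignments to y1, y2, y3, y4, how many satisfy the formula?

The models are:
  y1=0 y2=0 y3=1 y4=0
  y1=1 y2=0 y3=0 y4=0
  y1=1 y2=0 y3=0 y4=1
  y1=1 y2=1 y3=0 y4=1
  y1=1 y2=1 y3=1 y4=1
That's 5 in total.

5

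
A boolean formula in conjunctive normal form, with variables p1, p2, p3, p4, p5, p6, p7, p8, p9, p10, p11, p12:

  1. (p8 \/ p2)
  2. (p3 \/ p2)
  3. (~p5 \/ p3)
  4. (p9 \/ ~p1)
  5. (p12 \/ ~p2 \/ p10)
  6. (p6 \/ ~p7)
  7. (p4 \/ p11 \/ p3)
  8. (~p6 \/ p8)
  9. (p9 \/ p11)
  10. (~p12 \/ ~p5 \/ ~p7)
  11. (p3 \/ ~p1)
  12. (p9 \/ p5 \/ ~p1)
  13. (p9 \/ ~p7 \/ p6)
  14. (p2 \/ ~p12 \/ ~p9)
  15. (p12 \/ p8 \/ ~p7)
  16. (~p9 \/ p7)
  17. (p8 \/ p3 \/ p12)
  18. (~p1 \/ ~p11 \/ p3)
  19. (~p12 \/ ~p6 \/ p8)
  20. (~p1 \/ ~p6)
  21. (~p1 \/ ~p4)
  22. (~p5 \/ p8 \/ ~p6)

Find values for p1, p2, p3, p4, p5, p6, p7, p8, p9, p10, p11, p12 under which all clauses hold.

p1 = F  p2 = T  p3 = F  p4 = F  p5 = F  p6 = T  p7 = F  p8 = T  p9 = F  p10 = F  p11 = T  p12 = T

p1 occurs only negated in the remaining clauses — set p1 = False.
Pure literal: p8 appears only positively; assign p8 = True.
Branch on p2: take p2 = True.
The remaining clauses are satisfied by p3 = False, p4 = False, p5 = False, p6 = True, p7 = False, p9 = False, p10 = False, p11 = True, p12 = True.
Every clause has at least one true literal under this assignment.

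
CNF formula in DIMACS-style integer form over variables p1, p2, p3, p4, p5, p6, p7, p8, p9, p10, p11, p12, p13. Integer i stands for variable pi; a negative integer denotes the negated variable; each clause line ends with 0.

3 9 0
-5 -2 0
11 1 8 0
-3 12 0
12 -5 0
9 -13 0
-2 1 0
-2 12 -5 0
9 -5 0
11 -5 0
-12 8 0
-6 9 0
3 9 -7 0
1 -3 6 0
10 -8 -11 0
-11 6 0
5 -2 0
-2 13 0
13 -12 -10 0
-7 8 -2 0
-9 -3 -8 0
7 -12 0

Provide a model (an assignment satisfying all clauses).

p1=False, p2=False, p3=False, p4=False, p5=False, p6=False, p7=False, p8=True, p9=True, p10=False, p11=False, p12=False, p13=True

Pure literal: p2 appears only negated; assign p2 = False.
Set p1 = False and propagate.
The remaining clauses are satisfied by p3 = False, p4 = False, p5 = False, p6 = False, p7 = False, p8 = True, p9 = True, p10 = False, p11 = False, p12 = False, p13 = True.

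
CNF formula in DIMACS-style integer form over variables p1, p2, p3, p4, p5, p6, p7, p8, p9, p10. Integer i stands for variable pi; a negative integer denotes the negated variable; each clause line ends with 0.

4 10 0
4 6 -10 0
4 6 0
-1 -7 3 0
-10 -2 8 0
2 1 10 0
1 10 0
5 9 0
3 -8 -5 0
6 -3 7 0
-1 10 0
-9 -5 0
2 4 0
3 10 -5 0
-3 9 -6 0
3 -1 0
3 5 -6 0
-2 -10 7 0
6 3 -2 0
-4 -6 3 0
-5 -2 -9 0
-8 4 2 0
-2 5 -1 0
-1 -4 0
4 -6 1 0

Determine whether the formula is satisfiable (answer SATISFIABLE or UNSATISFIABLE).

SATISFIABLE

Branch on p1: take p1 = False.
  then p10 is forced to True.
Try p2 = False.
  then p4 is forced to True.
Set p3 = False and propagate.
  then p6 is forced to False.
For the remaining variables, p5 = False, p7 = True, p8 = True, p9 = True works.
So p1 = False, p2 = False, p3 = False, p4 = True, p5 = False, p6 = False, p7 = True, p8 = True, p9 = True, p10 = True is a satisfying assignment.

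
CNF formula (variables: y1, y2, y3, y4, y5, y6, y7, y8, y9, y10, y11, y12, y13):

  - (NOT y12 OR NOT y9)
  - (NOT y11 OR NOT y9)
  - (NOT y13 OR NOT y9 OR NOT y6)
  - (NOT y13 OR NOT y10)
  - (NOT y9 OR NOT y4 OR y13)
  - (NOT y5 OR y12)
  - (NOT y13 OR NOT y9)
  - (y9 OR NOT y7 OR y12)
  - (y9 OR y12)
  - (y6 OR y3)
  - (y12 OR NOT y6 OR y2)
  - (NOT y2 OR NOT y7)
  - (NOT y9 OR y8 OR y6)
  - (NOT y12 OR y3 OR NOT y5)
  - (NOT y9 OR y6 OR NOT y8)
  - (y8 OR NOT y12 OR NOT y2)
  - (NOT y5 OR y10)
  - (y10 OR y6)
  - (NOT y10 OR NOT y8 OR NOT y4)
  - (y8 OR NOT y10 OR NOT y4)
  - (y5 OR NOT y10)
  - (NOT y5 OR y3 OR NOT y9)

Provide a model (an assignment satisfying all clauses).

Pure literal: y3 appears only positively; assign y3 = True.
y4 occurs only negated in the remaining clauses — set y4 = False.
Try y2 = False.
Set y5 = True and propagate.
  then y12 is forced to True.
  then y9 is forced to False.
  then y10 is forced to True.
  then y13 is forced to False.
y1, y6, y7, y8, y11 are now unconstrained; take y1 = True, y6 = False, y7 = False, y8 = True, y11 = False.

y1=T, y2=F, y3=T, y4=F, y5=T, y6=F, y7=F, y8=T, y9=F, y10=T, y11=F, y12=T, y13=F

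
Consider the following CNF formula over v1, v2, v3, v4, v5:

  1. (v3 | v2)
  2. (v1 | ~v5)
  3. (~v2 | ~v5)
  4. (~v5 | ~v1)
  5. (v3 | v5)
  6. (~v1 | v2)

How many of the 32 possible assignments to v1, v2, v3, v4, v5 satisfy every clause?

The models are:
  v1=F v2=F v3=T v4=F v5=F
  v1=F v2=F v3=T v4=T v5=F
  v1=F v2=T v3=T v4=F v5=F
  v1=F v2=T v3=T v4=T v5=F
  v1=T v2=T v3=T v4=F v5=F
  v1=T v2=T v3=T v4=T v5=F
Count: 6.

6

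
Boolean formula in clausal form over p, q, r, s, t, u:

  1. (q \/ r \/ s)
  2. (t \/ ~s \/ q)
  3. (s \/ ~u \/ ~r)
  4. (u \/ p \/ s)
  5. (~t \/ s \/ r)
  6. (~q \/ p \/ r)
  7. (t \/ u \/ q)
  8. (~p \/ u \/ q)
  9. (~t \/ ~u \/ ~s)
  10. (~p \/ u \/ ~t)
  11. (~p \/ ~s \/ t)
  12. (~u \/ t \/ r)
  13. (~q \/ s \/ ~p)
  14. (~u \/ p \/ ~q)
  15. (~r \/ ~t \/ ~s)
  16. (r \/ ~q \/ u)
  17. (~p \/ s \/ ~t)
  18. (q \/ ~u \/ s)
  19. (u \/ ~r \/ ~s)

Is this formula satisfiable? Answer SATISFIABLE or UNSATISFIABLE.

Branch on p: take p = False.
For the remaining variables, q = False, r = False, s = True, t = True, u = False works.
Every clause has at least one true literal under this assignment.
So p=False, q=False, r=False, s=True, t=True, u=False is a satisfying assignment.

SATISFIABLE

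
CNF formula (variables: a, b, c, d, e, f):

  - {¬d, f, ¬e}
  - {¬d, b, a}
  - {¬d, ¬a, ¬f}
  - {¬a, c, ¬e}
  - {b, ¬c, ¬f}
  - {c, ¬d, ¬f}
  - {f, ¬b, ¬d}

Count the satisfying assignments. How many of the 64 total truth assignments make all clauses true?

Split on d, then f.
  d=T, f=T: remaining (a,b,c,e) ∈ {(F,T,T,F); (F,T,T,T)} — 2.
  d=T, f=F: remaining (a,b,c,e) ∈ {(T,F,F,F); (T,F,T,F)} — 2.
  d=F, f=T: 10 of the 16 assignments to (a,b,c,e) work.
  d=F, f=F: b free; 7 ways for (a,c,e) × 2^1 = 14.
Total: 2 + 2 + 10 + 14 = 28.

28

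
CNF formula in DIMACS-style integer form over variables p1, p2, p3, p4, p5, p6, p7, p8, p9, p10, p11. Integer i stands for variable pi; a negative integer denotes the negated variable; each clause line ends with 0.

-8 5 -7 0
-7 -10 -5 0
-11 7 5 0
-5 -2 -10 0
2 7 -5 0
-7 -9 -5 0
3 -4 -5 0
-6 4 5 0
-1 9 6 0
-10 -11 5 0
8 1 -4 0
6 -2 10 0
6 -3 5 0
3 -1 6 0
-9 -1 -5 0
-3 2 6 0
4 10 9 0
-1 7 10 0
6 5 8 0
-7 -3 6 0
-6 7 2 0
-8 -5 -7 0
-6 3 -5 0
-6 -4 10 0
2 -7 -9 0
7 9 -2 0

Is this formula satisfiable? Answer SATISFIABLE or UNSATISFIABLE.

SATISFIABLE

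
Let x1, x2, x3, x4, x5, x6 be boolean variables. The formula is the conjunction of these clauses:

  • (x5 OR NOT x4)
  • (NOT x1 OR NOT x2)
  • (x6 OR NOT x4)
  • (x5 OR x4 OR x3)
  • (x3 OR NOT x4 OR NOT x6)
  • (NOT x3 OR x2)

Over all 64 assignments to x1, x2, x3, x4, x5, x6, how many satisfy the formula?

11

Case analysis on x4 and x3:
  x4=1, x3=1: remaining (x1,x2,x5,x6) ∈ {(0,1,1,1)} — 1.
  x4=1, x3=0: a clause becomes empty — 0.
  x4=0, x3=1: remaining (x1,x2,x5,x6) ∈ {(0,1,0,0); (0,1,0,1); (0,1,1,0); (0,1,1,1)} — 4.
  x4=0, x3=0: x6 free; 3 ways for (x1,x2,x5) × 2^1 = 6.
Total: 1 + 0 + 4 + 6 = 11.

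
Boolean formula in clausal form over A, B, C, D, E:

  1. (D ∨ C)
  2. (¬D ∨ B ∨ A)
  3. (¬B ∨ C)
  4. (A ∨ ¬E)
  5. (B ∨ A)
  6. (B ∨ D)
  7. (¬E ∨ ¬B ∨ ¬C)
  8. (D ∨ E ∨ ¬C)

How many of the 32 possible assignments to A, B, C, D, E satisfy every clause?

The models are:
  A=0 B=1 C=1 D=1 E=0
  A=1 B=0 C=0 D=1 E=0
  A=1 B=0 C=0 D=1 E=1
  A=1 B=0 C=1 D=1 E=0
  A=1 B=0 C=1 D=1 E=1
  A=1 B=1 C=1 D=1 E=0
That's 6 in total.

6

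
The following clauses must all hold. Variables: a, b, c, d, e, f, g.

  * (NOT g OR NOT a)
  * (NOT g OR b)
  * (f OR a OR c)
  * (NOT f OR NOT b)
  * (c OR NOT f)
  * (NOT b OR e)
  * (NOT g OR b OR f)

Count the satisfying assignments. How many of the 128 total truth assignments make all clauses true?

28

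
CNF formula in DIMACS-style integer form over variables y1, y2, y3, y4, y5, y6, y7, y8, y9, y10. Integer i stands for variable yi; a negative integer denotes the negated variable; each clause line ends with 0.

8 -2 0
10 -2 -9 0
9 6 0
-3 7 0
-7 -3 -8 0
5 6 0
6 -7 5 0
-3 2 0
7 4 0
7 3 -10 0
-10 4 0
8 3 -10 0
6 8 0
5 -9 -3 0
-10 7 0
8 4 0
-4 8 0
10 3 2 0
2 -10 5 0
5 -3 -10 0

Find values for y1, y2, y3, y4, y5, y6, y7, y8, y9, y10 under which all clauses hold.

y1=T, y2=T, y3=F, y4=T, y5=T, y6=T, y7=T, y8=T, y9=F, y10=F

Check each clause:
  1. (~y2 \/ y8) — y8 is true.
  2. (~y9 \/ ~y2 \/ y10) — ~y9 is true.
  3. (y9 \/ y6) — y6 is true.
  4. (~y3 \/ y7) — ~y3 is true.
  5. (~y7 \/ ~y3 \/ ~y8) — ~y3 is true.
  6. (y6 \/ y5) — y5 is true.
  7. (~y7 \/ y6 \/ y5) — y5 is true.
  8. (y2 \/ ~y3) — y2 is true.
  9. (y7 \/ y4) — y4 is true.
  10. (~y10 \/ y7 \/ y3) — ~y10 is true.
  11. (y4 \/ ~y10) — y4 is true.
  12. (y3 \/ y8 \/ ~y10) — y8 is true.
  13. (y6 \/ y8) — y8 is true.
  14. (y5 \/ ~y9 \/ ~y3) — ~y3 is true.
  15. (~y10 \/ y7) — ~y10 is true.
  16. (y8 \/ y4) — y8 is true.
  17. (~y4 \/ y8) — y8 is true.
  18. (y2 \/ y3 \/ y10) — y2 is true.
  19. (y5 \/ ~y10 \/ y2) — y2 is true.
  20. (y5 \/ ~y10 \/ ~y3) — y5 is true.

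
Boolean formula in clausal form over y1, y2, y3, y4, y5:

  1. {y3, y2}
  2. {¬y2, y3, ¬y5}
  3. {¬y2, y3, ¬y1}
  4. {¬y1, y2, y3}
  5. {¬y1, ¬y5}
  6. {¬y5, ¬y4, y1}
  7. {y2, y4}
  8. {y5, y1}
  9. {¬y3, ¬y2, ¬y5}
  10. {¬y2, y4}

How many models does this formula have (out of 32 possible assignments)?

The models are:
  y1=T y2=F y3=T y4=T y5=F
  y1=T y2=T y3=T y4=T y5=F
That's 2 in total.

2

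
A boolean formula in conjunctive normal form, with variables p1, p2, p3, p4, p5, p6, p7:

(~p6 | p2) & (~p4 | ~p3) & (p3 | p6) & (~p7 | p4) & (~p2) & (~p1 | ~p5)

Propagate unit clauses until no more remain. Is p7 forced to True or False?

(~p2) stands alone — p2 = False.
(p2 | ~p6) with p2 = False leaves only ~p6, so p6 = False.
(p3 | p6): since p6 = False, the clause reduces to (p3). p3 = True.
(~p3 | ~p4): since p3 = True, the clause reduces to (~p4). p4 = False.
(~p7 | p4) with p4 = False leaves only ~p7, so p7 = False.

False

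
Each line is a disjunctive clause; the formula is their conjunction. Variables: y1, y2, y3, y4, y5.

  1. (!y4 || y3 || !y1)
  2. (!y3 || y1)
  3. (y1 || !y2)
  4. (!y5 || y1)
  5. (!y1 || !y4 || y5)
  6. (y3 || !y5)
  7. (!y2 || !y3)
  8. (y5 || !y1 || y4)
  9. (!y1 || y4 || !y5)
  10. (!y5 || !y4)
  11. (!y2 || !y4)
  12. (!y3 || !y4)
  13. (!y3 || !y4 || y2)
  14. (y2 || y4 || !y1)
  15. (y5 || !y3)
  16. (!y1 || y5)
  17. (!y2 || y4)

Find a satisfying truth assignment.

y1=0, y2=0, y3=0, y4=1, y5=0

Set y1 = False and propagate.
  then y3 is forced to False.
  then y2 is forced to False.
  then y5 is forced to False.
y4 is now unconstrained; take y4 = True.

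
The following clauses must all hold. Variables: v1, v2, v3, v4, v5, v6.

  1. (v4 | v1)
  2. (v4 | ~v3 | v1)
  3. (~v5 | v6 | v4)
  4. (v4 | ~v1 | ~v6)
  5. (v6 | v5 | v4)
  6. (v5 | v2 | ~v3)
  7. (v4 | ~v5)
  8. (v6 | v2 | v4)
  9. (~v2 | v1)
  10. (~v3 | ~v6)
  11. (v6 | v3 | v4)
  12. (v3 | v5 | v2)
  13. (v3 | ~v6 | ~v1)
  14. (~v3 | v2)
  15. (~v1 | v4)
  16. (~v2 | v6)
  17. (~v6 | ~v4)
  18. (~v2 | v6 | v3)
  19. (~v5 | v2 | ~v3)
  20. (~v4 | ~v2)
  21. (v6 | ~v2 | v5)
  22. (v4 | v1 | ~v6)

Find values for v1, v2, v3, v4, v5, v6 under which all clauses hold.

v1 = F, v2 = F, v3 = F, v4 = T, v5 = T, v6 = F

Set v1 = False and propagate.
  then v4 is forced to True.
  then v2 is forced to False.
  then v3 is forced to False.
  then v5 is forced to True.
  then v6 is forced to False.
Every clause has at least one true literal under this assignment.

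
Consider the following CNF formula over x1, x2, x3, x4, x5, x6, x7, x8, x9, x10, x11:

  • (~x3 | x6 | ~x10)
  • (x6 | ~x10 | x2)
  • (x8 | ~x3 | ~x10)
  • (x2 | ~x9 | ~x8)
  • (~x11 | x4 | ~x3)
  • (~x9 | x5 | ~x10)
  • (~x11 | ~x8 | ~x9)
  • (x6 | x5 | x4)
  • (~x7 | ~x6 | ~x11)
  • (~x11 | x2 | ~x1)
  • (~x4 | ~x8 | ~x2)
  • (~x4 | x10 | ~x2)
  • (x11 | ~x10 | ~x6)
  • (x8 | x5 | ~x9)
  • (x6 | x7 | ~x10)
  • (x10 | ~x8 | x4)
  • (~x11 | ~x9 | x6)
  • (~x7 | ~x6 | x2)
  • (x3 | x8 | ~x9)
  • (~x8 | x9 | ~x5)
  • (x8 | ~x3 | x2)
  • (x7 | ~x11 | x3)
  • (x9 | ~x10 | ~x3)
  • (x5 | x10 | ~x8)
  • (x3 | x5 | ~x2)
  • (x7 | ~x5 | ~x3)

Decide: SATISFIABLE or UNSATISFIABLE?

SATISFIABLE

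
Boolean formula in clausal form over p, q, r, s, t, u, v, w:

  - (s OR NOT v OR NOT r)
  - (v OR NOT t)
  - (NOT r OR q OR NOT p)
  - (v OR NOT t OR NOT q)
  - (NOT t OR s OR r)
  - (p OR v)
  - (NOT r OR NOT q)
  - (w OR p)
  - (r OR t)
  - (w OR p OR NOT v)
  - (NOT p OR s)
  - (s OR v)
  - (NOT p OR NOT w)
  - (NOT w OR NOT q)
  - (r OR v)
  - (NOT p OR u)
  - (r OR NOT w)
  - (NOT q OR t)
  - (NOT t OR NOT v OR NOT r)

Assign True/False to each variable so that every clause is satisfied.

Pure literal: s appears only positively; assign s = True.
Try p = False.
  then v is forced to True.
  then w is forced to True.
  then q is forced to False.
  then r is forced to True.
  then t is forced to False.
u is now unconstrained; take u = False.

p = False, q = False, r = True, s = True, t = False, u = False, v = True, w = True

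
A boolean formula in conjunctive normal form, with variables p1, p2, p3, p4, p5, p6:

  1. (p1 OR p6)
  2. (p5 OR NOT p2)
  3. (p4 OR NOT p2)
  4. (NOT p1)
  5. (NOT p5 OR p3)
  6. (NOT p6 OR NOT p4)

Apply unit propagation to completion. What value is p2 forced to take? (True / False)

(NOT p1) is a unit clause: p1 = False.
(p1 OR p6): since p1 = False, the clause reduces to (p6). p6 = True.
(NOT p6 OR NOT p4): since p6 = True, the clause reduces to (NOT p4). p4 = False.
In (p4 OR NOT p2), p4 is now false; NOT p2 must hold, so p2 = False.

False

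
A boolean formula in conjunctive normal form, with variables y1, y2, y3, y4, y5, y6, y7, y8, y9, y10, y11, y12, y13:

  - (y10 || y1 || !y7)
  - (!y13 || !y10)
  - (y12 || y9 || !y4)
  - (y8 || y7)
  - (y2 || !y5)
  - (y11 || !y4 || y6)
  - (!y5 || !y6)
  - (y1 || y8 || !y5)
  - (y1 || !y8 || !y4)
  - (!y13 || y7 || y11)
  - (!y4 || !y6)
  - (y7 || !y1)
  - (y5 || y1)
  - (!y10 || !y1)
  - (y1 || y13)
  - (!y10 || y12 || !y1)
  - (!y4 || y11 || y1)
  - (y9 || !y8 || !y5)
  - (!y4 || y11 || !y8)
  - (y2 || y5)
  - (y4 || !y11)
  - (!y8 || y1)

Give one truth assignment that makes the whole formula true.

y2 occurs only positively in the remaining clauses — set y2 = True.
Pure literal: y9 appears only positively; assign y9 = True.
Set y1 = True and propagate.
  then y7 is forced to True.
  then y10 is forced to False.
For the remaining variables, y3 = True, y4 = False, y5 = True, y6 = False, y8 = True, y11 = False, y12 = True, y13 = False works.
Every clause has at least one true literal under this assignment.
Check each clause:
  1. (y1 || y10 || !y7) — y1 is true.
  2. (!y13 || !y10) — !y13 is true.
  3. (!y4 || y12 || y9) — y9 is true.
  4. (y7 || y8) — y8 is true.
  5. (!y5 || y2) — y2 is true.
  6. (!y4 || y6 || y11) — !y4 is true.
  7. (!y6 || !y5) — !y6 is true.
  8. (y1 || !y5 || y8) — y8 is true.
  9. (!y8 || !y4 || y1) — y1 is true.
  10. (y11 || y7 || !y13) — !y13 is true.
  11. (!y4 || !y6) — !y6 is true.
  12. (!y1 || y7) — y7 is true.
  13. (y5 || y1) — y1 is true.
  14. (!y10 || !y1) — !y10 is true.
  15. (y13 || y1) — y1 is true.
  16. (!y1 || !y10 || y12) — y12 is true.
  17. (y11 || y1 || !y4) — y1 is true.
  18. (y9 || !y8 || !y5) — y9 is true.
  19. (!y4 || y11 || !y8) — !y4 is true.
  20. (y2 || y5) — y2 is true.
  21. (!y11 || y4) — !y11 is true.
  22. (y1 || !y8) — y1 is true.

y1 = True, y2 = True, y3 = True, y4 = False, y5 = True, y6 = False, y7 = True, y8 = True, y9 = True, y10 = False, y11 = False, y12 = True, y13 = False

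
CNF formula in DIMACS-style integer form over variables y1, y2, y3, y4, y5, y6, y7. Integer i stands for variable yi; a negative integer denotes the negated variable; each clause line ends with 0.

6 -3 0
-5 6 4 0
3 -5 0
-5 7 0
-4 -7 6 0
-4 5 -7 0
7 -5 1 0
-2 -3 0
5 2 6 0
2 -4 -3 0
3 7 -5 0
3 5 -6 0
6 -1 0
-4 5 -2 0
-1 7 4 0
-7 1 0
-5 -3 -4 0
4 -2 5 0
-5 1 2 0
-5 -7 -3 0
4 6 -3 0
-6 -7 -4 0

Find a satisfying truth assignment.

y1=False  y2=False  y3=True  y4=False  y5=False  y6=True  y7=False

Check each clause:
  1. (y6 \/ ~y3) — y6 is true.
  2. (y4 \/ y6 \/ ~y5) — ~y5 is true.
  3. (~y5 \/ y3) — y3 is true.
  4. (~y5 \/ y7) — ~y5 is true.
  5. (~y7 \/ ~y4 \/ y6) — ~y7 is true.
  6. (~y4 \/ ~y7 \/ y5) — ~y7 is true.
  7. (y1 \/ ~y5 \/ y7) — ~y5 is true.
  8. (~y2 \/ ~y3) — ~y2 is true.
  9. (y6 \/ y2 \/ y5) — y6 is true.
  10. (y2 \/ ~y4 \/ ~y3) — ~y4 is true.
  11. (~y5 \/ y3 \/ y7) — ~y5 is true.
  12. (y3 \/ y5 \/ ~y6) — y3 is true.
  13. (~y1 \/ y6) — ~y1 is true.
  14. (~y2 \/ ~y4 \/ y5) — ~y4 is true.
  15. (y7 \/ y4 \/ ~y1) — ~y1 is true.
  16. (y1 \/ ~y7) — ~y7 is true.
  17. (~y5 \/ ~y4 \/ ~y3) — ~y5 is true.
  18. (y5 \/ y4 \/ ~y2) — ~y2 is true.
  19. (y2 \/ y1 \/ ~y5) — ~y5 is true.
  20. (~y5 \/ ~y3 \/ ~y7) — ~y7 is true.
  21. (y6 \/ y4 \/ ~y3) — y6 is true.
  22. (~y6 \/ ~y4 \/ ~y7) — ~y7 is true.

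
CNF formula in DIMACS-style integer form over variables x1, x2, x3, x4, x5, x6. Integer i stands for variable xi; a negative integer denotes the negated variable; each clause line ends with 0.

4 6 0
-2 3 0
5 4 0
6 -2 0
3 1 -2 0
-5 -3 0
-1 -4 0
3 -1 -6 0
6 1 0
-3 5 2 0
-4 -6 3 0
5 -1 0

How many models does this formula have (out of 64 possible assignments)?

2

Satisfying assignments:
  x1=0 x2=0 x3=0 x4=0 x5=1 x6=1
  x1=0 x2=1 x3=1 x4=1 x5=0 x6=1
That's 2 in total.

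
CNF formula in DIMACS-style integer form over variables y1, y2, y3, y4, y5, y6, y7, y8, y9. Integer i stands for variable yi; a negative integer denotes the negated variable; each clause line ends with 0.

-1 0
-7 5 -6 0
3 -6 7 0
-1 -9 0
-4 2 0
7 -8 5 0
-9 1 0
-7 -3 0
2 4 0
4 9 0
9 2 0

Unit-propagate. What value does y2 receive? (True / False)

(!y1) is a unit clause: y1 = False.
(y1 || !y9) with y1 = False leaves only !y9, so y9 = False.
(y4 || y9): since y9 = False, the clause reduces to (y4). y4 = True.
In (!y4 || y2), !y4 is now false; y2 must hold, so y2 = True.

True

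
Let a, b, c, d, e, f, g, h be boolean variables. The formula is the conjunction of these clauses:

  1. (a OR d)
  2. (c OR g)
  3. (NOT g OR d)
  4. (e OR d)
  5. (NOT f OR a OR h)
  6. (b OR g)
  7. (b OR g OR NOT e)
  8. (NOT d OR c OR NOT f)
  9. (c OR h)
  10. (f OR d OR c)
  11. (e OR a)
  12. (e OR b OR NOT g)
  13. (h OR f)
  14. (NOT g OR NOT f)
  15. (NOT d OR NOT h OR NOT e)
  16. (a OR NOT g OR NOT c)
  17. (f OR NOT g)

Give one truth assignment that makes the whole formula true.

Pure literal: a appears only positively; assign a = True.
Pure literal: b appears only positively; assign b = True.
Branch on c: take c = True.
Try d = False.
  then g is forced to False.
  then e is forced to True.
Set f = True and propagate.
h is now unconstrained; take h = False.
Check each clause:
  1. (a OR d) — a is true.
  2. (g OR c) — c is true.
  3. (d OR NOT g) — NOT g is true.
  4. (d OR e) — e is true.
  5. (h OR NOT f OR a) — a is true.
  6. (b OR g) — b is true.
  7. (NOT e OR g OR b) — b is true.
  8. (c OR NOT f OR NOT d) — c is true.
  9. (h OR c) — c is true.
  10. (d OR f OR c) — c is true.
  11. (e OR a) — a is true.
  12. (b OR e OR NOT g) — NOT g is true.
  13. (h OR f) — f is true.
  14. (NOT f OR NOT g) — NOT g is true.
  15. (NOT d OR NOT e OR NOT h) — NOT h is true.
  16. (NOT g OR a OR NOT c) — a is true.
  17. (f OR NOT g) — NOT g is true.

a=1, b=1, c=1, d=0, e=1, f=1, g=0, h=0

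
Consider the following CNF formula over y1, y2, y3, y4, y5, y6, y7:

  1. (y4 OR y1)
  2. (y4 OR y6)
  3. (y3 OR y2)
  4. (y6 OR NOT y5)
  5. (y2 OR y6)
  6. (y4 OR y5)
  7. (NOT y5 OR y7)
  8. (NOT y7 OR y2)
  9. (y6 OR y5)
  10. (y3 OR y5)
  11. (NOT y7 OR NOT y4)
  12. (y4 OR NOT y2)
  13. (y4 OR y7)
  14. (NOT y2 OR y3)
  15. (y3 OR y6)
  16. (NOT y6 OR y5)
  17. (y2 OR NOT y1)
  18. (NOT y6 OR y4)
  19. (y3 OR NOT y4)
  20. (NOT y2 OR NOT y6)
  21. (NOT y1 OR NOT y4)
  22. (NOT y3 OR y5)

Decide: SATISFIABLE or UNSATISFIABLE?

UNSATISFIABLE

y4 = True:
  propagation gives y7=False, y5=False, y6=True; an empty clause results — contradiction.
y4 = False:
  propagation gives y1=True, y6=True; an empty clause results — contradiction.
Every branch closes, so no satisfying assignment exists.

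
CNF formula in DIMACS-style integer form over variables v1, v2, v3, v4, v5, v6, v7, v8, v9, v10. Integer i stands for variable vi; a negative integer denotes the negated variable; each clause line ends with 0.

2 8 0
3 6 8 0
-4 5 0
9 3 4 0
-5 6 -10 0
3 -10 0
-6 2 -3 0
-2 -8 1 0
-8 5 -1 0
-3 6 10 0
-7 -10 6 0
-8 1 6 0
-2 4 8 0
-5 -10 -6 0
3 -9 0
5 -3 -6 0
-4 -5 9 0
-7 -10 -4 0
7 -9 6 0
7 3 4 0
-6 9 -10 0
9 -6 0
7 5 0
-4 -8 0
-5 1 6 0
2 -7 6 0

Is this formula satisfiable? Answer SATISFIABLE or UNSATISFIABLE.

SATISFIABLE

Try v1 = True.
The remaining clauses are satisfied by v2 = True, v3 = True, v4 = True, v5 = True, v6 = True, v7 = True, v8 = False, v9 = True, v10 = False.
Every clause has at least one true literal under this assignment.
So v1=T, v2=T, v3=T, v4=T, v5=T, v6=T, v7=T, v8=F, v9=T, v10=F is a satisfying assignment.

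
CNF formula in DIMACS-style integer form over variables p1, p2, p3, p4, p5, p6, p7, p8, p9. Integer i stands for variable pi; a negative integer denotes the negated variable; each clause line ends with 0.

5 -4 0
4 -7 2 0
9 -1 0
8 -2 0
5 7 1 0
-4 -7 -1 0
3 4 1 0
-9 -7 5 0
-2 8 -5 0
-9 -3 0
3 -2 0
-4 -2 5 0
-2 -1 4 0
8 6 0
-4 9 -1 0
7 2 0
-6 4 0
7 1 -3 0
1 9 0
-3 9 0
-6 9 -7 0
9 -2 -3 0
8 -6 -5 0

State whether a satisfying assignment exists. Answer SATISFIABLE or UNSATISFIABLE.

SATISFIABLE

p8 occurs only positively in the remaining clauses — set p8 = True.
Set p1 = False and propagate.
  then p9 is forced to True.
  then p3 is forced to False.
  then p4 is forced to True.
  then p5 is forced to True.
  then p2 is forced to False.
  then p7 is forced to True.
p6 is now unconstrained; take p6 = False.
Every clause has at least one true literal under this assignment.
So p1=F, p2=F, p3=F, p4=T, p5=T, p6=F, p7=T, p8=T, p9=T is a satisfying assignment.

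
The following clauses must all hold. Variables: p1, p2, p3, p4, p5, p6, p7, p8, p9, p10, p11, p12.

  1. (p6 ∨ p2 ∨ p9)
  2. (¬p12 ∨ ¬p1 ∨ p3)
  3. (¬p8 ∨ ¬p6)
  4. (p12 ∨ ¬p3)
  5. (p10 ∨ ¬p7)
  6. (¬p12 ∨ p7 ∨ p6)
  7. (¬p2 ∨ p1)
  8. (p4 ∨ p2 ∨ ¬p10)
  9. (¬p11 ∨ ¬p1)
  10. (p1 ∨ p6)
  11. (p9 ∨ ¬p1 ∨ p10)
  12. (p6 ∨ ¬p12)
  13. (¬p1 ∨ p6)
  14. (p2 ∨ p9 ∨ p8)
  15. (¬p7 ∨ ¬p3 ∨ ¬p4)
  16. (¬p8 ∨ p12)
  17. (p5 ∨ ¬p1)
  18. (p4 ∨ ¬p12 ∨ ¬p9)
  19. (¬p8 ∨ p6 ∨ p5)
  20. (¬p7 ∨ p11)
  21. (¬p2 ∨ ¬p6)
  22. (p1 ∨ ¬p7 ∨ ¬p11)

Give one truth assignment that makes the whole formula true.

p1 = T  p2 = F  p3 = T  p4 = T  p5 = T  p6 = T  p7 = F  p8 = F  p9 = T  p10 = T  p11 = F  p12 = T

Check each clause:
  1. (p6 ∨ p2 ∨ p9) — p9 is true.
  2. (p3 ∨ ¬p12 ∨ ¬p1) — p3 is true.
  3. (¬p8 ∨ ¬p6) — ¬p8 is true.
  4. (p12 ∨ ¬p3) — p12 is true.
  5. (¬p7 ∨ p10) — ¬p7 is true.
  6. (p7 ∨ p6 ∨ ¬p12) — p6 is true.
  7. (¬p2 ∨ p1) — p1 is true.
  8. (p2 ∨ p4 ∨ ¬p10) — p4 is true.
  9. (¬p11 ∨ ¬p1) — ¬p11 is true.
  10. (p6 ∨ p1) — p1 is true.
  11. (p9 ∨ ¬p1 ∨ p10) — p9 is true.
  12. (p6 ∨ ¬p12) — p6 is true.
  13. (p6 ∨ ¬p1) — p6 is true.
  14. (p2 ∨ p9 ∨ p8) — p9 is true.
  15. (¬p7 ∨ ¬p4 ∨ ¬p3) — ¬p7 is true.
  16. (¬p8 ∨ p12) — ¬p8 is true.
  17. (¬p1 ∨ p5) — p5 is true.
  18. (¬p12 ∨ p4 ∨ ¬p9) — p4 is true.
  19. (p6 ∨ p5 ∨ ¬p8) — ¬p8 is true.
  20. (p11 ∨ ¬p7) — ¬p7 is true.
  21. (¬p6 ∨ ¬p2) — ¬p2 is true.
  22. (¬p7 ∨ p1 ∨ ¬p11) — p1 is true.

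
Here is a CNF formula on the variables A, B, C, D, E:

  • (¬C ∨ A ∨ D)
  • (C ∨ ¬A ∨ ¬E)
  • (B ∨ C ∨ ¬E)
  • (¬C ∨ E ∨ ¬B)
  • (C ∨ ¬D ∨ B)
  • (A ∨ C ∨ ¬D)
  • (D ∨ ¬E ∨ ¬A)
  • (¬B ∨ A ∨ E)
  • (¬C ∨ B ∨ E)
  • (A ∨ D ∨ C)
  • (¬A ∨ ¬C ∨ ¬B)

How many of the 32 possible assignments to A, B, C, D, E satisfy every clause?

6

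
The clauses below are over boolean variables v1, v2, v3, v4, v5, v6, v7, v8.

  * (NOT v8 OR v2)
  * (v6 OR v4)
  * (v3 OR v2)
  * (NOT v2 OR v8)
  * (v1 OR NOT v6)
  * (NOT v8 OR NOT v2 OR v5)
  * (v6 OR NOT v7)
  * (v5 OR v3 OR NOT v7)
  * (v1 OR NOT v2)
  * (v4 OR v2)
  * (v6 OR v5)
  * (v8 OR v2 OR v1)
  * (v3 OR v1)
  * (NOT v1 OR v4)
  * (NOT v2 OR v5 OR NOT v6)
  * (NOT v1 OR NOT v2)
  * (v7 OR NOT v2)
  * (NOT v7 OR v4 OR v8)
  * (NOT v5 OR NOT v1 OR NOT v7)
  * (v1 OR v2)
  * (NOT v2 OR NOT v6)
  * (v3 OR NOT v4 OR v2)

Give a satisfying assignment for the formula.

v1=True, v2=False, v3=True, v4=True, v5=False, v6=True, v7=False, v8=False

Check each clause:
  1. (NOT v8 OR v2) — NOT v8 is true.
  2. (v4 OR v6) — v4 is true.
  3. (v2 OR v3) — v3 is true.
  4. (v8 OR NOT v2) — NOT v2 is true.
  5. (v1 OR NOT v6) — v1 is true.
  6. (NOT v8 OR v5 OR NOT v2) — NOT v8 is true.
  7. (NOT v7 OR v6) — NOT v7 is true.
  8. (NOT v7 OR v3 OR v5) — NOT v7 is true.
  9. (v1 OR NOT v2) — v1 is true.
  10. (v2 OR v4) — v4 is true.
  11. (v6 OR v5) — v6 is true.
  12. (v1 OR v2 OR v8) — v1 is true.
  13. (v1 OR v3) — v1 is true.
  14. (NOT v1 OR v4) — v4 is true.
  15. (NOT v6 OR v5 OR NOT v2) — NOT v2 is true.
  16. (NOT v2 OR NOT v1) — NOT v2 is true.
  17. (NOT v2 OR v7) — NOT v2 is true.
  18. (v8 OR v4 OR NOT v7) — NOT v7 is true.
  19. (NOT v1 OR NOT v5 OR NOT v7) — NOT v7 is true.
  20. (v1 OR v2) — v1 is true.
  21. (NOT v2 OR NOT v6) — NOT v2 is true.
  22. (v3 OR v2 OR NOT v4) — v3 is true.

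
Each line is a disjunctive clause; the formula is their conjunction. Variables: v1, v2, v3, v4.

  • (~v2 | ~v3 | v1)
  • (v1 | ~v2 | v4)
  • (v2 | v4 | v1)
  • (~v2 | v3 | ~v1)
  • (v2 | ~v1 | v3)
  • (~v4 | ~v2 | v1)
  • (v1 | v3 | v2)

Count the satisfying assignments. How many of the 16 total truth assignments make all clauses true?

Satisfying assignments:
  v1=0 v2=0 v3=1 v4=1
  v1=1 v2=0 v3=1 v4=0
  v1=1 v2=0 v3=1 v4=1
  v1=1 v2=1 v3=1 v4=0
  v1=1 v2=1 v3=1 v4=1
Count: 5.

5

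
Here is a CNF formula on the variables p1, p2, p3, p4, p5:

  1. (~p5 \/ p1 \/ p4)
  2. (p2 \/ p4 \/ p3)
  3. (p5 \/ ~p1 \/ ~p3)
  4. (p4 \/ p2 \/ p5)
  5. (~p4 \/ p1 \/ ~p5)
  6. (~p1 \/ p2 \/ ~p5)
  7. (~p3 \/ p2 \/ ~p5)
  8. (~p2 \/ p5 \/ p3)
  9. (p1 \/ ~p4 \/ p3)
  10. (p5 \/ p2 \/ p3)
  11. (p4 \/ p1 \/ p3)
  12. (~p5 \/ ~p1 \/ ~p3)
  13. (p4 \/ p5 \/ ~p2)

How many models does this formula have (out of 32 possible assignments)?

The models are:
  p1=F p2=F p3=T p4=T p5=F
  p1=F p2=T p3=T p4=T p5=F
  p1=T p2=T p3=F p4=F p5=T
  p1=T p2=T p3=F p4=T p5=T
That's 4 in total.

4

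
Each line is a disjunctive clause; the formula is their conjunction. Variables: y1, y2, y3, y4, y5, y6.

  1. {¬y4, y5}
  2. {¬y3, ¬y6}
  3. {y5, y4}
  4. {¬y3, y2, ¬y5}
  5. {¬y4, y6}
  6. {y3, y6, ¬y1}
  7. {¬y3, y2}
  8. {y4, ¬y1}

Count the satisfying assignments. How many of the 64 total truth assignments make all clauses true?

9

Split on y3, then y4.
  y3=T, y4=T: a clause becomes empty — 0.
  y3=T, y4=F: remaining (y1,y2,y5,y6) ∈ {(F,T,T,F)} — 1.
  y3=F, y4=T: remaining (y1,y2,y5,y6) ∈ {(F,F,T,T); (F,T,T,T); (T,F,T,T); (T,T,T,T)} — 4.
  y3=F, y4=F: remaining (y1,y2,y5,y6) ∈ {(F,F,T,F); (F,F,T,T); (F,T,T,F); (F,T,T,T)} — 4.
Total: 0 + 1 + 4 + 4 = 9.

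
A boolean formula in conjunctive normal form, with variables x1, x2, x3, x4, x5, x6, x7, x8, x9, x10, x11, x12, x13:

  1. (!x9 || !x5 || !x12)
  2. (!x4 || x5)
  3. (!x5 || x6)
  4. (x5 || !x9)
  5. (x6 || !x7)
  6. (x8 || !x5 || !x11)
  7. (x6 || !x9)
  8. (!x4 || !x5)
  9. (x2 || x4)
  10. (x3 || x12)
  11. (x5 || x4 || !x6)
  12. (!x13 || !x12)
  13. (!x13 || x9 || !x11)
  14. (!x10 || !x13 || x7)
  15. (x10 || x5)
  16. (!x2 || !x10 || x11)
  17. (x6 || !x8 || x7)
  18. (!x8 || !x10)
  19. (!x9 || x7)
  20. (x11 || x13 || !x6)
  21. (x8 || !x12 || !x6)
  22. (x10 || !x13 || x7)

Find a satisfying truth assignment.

x3 occurs only positively in the remaining clauses — set x3 = True.
Try x2 = True.
For the remaining variables, x1 = True, x4 = False, x5 = True, x6 = True, x7 = True, x8 = True, x9 = False, x10 = False, x11 = True, x12 = False, x13 = False works.
Every clause has at least one true literal under this assignment.

x1 = T, x2 = T, x3 = T, x4 = F, x5 = T, x6 = T, x7 = T, x8 = T, x9 = F, x10 = F, x11 = T, x12 = F, x13 = F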